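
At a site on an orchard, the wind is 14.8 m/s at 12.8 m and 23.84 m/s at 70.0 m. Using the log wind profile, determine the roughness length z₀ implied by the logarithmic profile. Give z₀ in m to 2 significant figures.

z₀ ≈ 0.79 m

Log law: V(z) ∝ ln(z/z₀). With r = V₁/V₂ = 14.8/23.84 = 0.62081,
r · ln(z₂/z₀) = ln(z₁/z₀) ⇒ ln z₀ = (ln z₁ − r·ln z₂)/(1 − r)
ln z₀ = (2.54945 − 0.62081×4.24850) / 0.37919 = -0.2322
z₀ = exp(-0.2322) = 0.7928 m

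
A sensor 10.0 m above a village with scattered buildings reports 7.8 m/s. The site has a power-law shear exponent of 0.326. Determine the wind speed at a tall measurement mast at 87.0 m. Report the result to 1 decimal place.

Power-law profile: V₂ = V₁ · (z₂/z₁)^α
V₂ = 7.8 × (87.0/10.0)^0.326 = 7.8 × (8.7000)^0.326
    = 7.8 × 2.0243 = 15.7898 m/s

15.8 m/s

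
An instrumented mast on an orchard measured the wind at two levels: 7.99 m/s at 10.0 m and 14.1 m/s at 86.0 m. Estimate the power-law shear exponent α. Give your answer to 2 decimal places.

Power law: V₂/V₁ = (z₂/z₁)^α ⇒ α = ln(V₂/V₁) / ln(z₂/z₁)
α = ln(14.1/7.99) / ln(86.0/10.0) = ln(1.7647) / ln(8.6000)
  = 0.56798 / 2.15176 = 0.26396

α ≈ 0.26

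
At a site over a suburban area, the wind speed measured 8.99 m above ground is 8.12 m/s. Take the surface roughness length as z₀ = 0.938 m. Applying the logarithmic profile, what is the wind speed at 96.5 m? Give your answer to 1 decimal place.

16.6 m/s

Log law: V(z) ∝ ln(z/z₀), so V₂/V₁ = ln(z₂/z₀) / ln(z₁/z₀).
ln(96.5/0.938) = 4.6335, ln(8.99/0.938) = 2.2601
V₂ = 8.12 × 4.6335/2.2601 = 8.12 × 2.0501 = 16.6471 m/s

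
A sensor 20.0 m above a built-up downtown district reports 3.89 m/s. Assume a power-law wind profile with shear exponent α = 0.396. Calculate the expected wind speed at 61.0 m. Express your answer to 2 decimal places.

Power-law profile: V₂ = V₁ · (z₂/z₁)^α
V₂ = 3.89 × (61.0/20.0)^0.396 = 3.89 × (3.0500)^0.396
    = 3.89 × 1.5552 = 6.0497 m/s

6.05 m/s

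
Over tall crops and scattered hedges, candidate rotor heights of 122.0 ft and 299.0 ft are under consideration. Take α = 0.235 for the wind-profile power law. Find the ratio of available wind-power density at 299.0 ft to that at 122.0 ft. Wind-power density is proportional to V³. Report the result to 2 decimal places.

Speed ratio: V_B/V_A = (z_B/z_A)^α = (299.0/122.0)^0.235 = (2.4508)^0.235 = 1.23449
Power-density ratio: P_B/P_A = (V_B/V_A)³ = (1.23449)³ = 1.88133

1.88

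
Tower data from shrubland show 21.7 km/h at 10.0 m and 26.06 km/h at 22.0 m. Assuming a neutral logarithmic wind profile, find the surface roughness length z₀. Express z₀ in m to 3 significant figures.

Log law: V(z) ∝ ln(z/z₀). With r = V₁/V₂ = 21.7/26.06 = 0.83269,
r · ln(z₂/z₀) = ln(z₁/z₀) ⇒ ln z₀ = (ln z₁ − r·ln z₂)/(1 − r)
ln z₀ = (2.30259 − 0.83269×3.09104) / 0.16731 = -1.6216
z₀ = exp(-1.6216) = 0.1976 m

z₀ ≈ 0.198 m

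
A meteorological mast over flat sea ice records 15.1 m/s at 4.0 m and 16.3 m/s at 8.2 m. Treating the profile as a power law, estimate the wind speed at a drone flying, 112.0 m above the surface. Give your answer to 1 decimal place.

21.5 m/s

First find α: α = ln(V₂/V₁)/ln(z₂/z₁) = ln(16.3/15.1)/ln(8.2/4.0) = 0.07647/0.71784 = 0.1065
Extrapolate from 8.2 m to 112.0 m: V₃ = 16.3 × (112.0/8.2)^0.1065 = 16.3 × 1.3212 = 21.5348 m/s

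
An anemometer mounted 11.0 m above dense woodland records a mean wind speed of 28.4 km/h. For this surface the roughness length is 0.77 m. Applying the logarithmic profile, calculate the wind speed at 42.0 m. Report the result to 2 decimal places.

42.71 km/h

Log law: V(z) ∝ ln(z/z₀), so V₂/V₁ = ln(z₂/z₀) / ln(z₁/z₀).
ln(42.0/0.77) = 3.9990, ln(11.0/0.77) = 2.6593
V₂ = 28.4 × 3.9990/2.6593 = 28.4 × 1.5038 = 42.7083 km/h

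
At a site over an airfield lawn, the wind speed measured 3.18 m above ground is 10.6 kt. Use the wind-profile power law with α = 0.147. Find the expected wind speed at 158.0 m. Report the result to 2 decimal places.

Power-law profile: V₂ = V₁ · (z₂/z₁)^α
V₂ = 10.6 × (158.0/3.18)^0.147 = 10.6 × (49.6855)^0.147
    = 10.6 × 1.7756 = 18.8214 kt

18.82 kt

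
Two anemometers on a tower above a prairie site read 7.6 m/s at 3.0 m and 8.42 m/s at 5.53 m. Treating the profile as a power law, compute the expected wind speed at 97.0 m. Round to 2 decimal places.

First find α: α = ln(V₂/V₁)/ln(z₂/z₁) = ln(8.42/7.6)/ln(5.53/3.0) = 0.10246/0.61158 = 0.1675
Extrapolate from 5.53 m to 97.0 m: V₃ = 8.42 × (97.0/5.53)^0.1675 = 8.42 × 1.6159 = 13.6062 m/s

13.61 m/s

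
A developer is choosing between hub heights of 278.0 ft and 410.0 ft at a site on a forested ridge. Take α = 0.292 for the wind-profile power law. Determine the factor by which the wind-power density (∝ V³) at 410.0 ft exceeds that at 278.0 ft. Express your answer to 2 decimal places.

Speed ratio: V_B/V_A = (z_B/z_A)^α = (410.0/278.0)^0.292 = (1.4748)^0.292 = 1.12014
Power-density ratio: P_B/P_A = (V_B/V_A)³ = (1.12014)³ = 1.40545

1.41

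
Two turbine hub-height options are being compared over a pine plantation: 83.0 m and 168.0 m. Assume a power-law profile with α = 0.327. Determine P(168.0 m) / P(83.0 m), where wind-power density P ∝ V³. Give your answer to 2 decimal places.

Speed ratio: V_B/V_A = (z_B/z_A)^α = (168.0/83.0)^0.327 = (2.0241)^0.327 = 1.25932
Power-density ratio: P_B/P_A = (V_B/V_A)³ = (1.25932)³ = 1.99716

2.00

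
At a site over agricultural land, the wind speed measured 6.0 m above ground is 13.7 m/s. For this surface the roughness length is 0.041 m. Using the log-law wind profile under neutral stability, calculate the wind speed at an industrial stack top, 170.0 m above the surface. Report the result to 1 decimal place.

22.9 m/s

Log law: V(z) ∝ ln(z/z₀), so V₂/V₁ = ln(z₂/z₀) / ln(z₁/z₀).
ln(170.0/0.041) = 8.3300, ln(6.0/0.041) = 4.9859
V₂ = 13.7 × 8.3300/4.9859 = 13.7 × 1.6707 = 22.8885 m/s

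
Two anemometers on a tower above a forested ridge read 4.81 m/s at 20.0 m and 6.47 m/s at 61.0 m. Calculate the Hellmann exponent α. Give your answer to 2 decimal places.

α ≈ 0.27

Power law: V₂/V₁ = (z₂/z₁)^α ⇒ α = ln(V₂/V₁) / ln(z₂/z₁)
α = ln(6.47/4.81) / ln(61.0/20.0) = ln(1.3451) / ln(3.0500)
  = 0.29648 / 1.11514 = 0.26587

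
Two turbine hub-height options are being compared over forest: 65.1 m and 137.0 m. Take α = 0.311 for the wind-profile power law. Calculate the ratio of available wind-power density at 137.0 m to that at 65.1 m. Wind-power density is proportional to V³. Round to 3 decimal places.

Speed ratio: V_B/V_A = (z_B/z_A)^α = (137.0/65.1)^0.311 = (2.1045)^0.311 = 1.26037
Power-density ratio: P_B/P_A = (V_B/V_A)³ = (1.26037)³ = 2.00212

2.002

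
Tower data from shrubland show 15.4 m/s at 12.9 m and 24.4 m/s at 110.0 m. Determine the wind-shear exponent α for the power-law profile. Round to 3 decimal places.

α ≈ 0.215

Power law: V₂/V₁ = (z₂/z₁)^α ⇒ α = ln(V₂/V₁) / ln(z₂/z₁)
α = ln(24.4/15.4) / ln(110.0/12.9) = ln(1.5844) / ln(8.5271)
  = 0.46022 / 2.14325 = 0.21473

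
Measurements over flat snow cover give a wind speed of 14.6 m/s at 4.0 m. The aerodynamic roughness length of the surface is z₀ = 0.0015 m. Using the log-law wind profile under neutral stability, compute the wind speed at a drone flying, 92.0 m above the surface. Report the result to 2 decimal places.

20.40 m/s

Log law: V(z) ∝ ln(z/z₀), so V₂/V₁ = ln(z₂/z₀) / ln(z₁/z₀).
ln(92.0/0.0015) = 11.0241, ln(4.0/0.0015) = 7.8886
V₂ = 14.6 × 11.0241/7.8886 = 14.6 × 1.3975 = 20.4031 m/s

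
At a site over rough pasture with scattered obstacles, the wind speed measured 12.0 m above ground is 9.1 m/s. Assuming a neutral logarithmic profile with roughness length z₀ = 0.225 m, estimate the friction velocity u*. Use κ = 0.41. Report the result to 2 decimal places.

u* ≈ 0.94 m/s

Log law: V(z) = (u*/κ) · ln(z/z₀) ⇒ u* = κ · V / ln(z/z₀)
u* = 0.41 × 9.1 / ln(12.0/0.225) = 0.41 × 9.1 / 3.9766
   = 3.7310 / 3.9766 = 0.9382 m/s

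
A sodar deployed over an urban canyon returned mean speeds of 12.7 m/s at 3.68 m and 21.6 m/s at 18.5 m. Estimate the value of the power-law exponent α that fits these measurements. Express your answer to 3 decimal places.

Power law: V₂/V₁ = (z₂/z₁)^α ⇒ α = ln(V₂/V₁) / ln(z₂/z₁)
α = ln(21.6/12.7) / ln(18.5/3.68) = ln(1.7008) / ln(5.0272)
  = 0.53109 / 1.61486 = 0.32888

α ≈ 0.329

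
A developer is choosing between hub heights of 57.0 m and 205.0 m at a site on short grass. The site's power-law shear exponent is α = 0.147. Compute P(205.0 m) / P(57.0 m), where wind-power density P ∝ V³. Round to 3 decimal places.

Speed ratio: V_B/V_A = (z_B/z_A)^α = (205.0/57.0)^0.147 = (3.5965)^0.147 = 1.20702
Power-density ratio: P_B/P_A = (V_B/V_A)³ = (1.20702)³ = 1.75850

1.759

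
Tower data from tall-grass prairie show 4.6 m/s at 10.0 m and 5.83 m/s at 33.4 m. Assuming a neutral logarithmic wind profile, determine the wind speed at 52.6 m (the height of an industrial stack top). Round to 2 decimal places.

6.29 m/s

Log law: V ∝ ln(z/z₀). From the pair, with r = V₁/V₂ = 0.78902,
ln z₀ = (ln z₁ − r·ln z₂)/(1 − r) = (2.3026 − 0.78902×3.5086)/0.21098 = -2.2075 → z₀ = 0.1100 m
V₃ = V₁ · ln(z₃/z₀)/ln(z₁/z₀) = 4.6 × 6.1703/4.5101 = 6.2932 m/s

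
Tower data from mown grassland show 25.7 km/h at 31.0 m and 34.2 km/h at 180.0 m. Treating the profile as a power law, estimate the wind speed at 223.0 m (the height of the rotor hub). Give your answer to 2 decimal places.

First find α: α = ln(V₂/V₁)/ln(z₂/z₁) = ln(34.2/25.7)/ln(180.0/31.0) = 0.28573/1.75897 = 0.1624
Extrapolate from 180.0 m to 223.0 m: V₃ = 34.2 × (223.0/180.0)^0.1624 = 34.2 × 1.0354 = 35.4110 km/h

35.41 km/h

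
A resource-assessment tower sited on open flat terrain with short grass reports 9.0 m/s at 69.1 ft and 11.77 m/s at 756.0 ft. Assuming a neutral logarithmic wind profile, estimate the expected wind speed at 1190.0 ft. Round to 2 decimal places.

12.30 m/s

Log law: V ∝ ln(z/z₀). From the pair, with r = V₁/V₂ = 0.76466,
ln z₀ = (ln z₁ − r·ln z₂)/(1 − r) = (4.2356 − 0.76466×6.6280)/0.23534 = -3.5379 → z₀ = 0.02908 ft
V₃ = V₁ · ln(z₃/z₀)/ln(z₁/z₀) = 9.0 × 10.6196/7.7734 = 12.2953 m/s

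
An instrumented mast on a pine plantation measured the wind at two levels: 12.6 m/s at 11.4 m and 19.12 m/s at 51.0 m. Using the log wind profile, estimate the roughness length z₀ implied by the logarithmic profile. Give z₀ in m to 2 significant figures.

z₀ ≈ 0.63 m

Log law: V(z) ∝ ln(z/z₀). With r = V₁/V₂ = 12.6/19.12 = 0.65900,
r · ln(z₂/z₀) = ln(z₁/z₀) ⇒ ln z₀ = (ln z₁ − r·ln z₂)/(1 − r)
ln z₀ = (2.43361 − 0.65900×3.93183) / 0.34100 = -0.4617
z₀ = exp(-0.4617) = 0.6302 m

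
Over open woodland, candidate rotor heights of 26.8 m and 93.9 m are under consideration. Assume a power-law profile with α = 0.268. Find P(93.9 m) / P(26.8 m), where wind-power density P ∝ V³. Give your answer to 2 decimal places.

Speed ratio: V_B/V_A = (z_B/z_A)^α = (93.9/26.8)^0.268 = (3.5037)^0.268 = 1.39938
Power-density ratio: P_B/P_A = (V_B/V_A)³ = (1.39938)³ = 2.74033

2.74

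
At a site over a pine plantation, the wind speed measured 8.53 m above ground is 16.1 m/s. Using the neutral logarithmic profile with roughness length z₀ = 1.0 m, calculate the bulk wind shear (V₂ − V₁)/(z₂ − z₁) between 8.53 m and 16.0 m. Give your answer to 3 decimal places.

0.632 m/s/m

Log law: V₂ = V₁ · ln(z₂/z₀)/ln(z₁/z₀) = 16.1 × 2.7726/2.1436 = 20.8243 m/s
ΔV/Δz = (20.8243 − 16.1)/(16.0 − 8.53) = 4.7243/7.4700 = 0.63243 m/s/m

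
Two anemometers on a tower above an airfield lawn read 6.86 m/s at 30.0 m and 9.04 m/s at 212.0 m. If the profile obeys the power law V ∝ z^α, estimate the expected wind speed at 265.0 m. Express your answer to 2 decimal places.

First find α: α = ln(V₂/V₁)/ln(z₂/z₁) = ln(9.04/6.86)/ln(212.0/30.0) = 0.27595/1.95539 = 0.1411
Extrapolate from 212.0 m to 265.0 m: V₃ = 9.04 × (265.0/212.0)^0.1411 = 9.04 × 1.0320 = 9.3292 m/s

9.33 m/s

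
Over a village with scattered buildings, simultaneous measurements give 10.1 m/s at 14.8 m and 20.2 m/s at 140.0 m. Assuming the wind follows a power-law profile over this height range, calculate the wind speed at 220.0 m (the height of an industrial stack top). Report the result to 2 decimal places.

23.22 m/s

First find α: α = ln(V₂/V₁)/ln(z₂/z₁) = ln(20.2/10.1)/ln(140.0/14.8) = 0.69315/2.24702 = 0.3085
Extrapolate from 140.0 m to 220.0 m: V₃ = 20.2 × (220.0/140.0)^0.3085 = 20.2 × 1.1496 = 23.2222 m/s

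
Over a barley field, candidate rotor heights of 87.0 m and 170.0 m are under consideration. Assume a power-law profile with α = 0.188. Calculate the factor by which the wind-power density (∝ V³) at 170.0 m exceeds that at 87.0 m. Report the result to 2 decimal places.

1.46

Speed ratio: V_B/V_A = (z_B/z_A)^α = (170.0/87.0)^0.188 = (1.9540)^0.188 = 1.13421
Power-density ratio: P_B/P_A = (V_B/V_A)³ = (1.13421)³ = 1.45910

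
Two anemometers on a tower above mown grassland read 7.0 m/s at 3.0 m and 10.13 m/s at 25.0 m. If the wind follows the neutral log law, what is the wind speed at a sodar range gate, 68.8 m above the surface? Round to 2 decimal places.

Log law: V ∝ ln(z/z₀). From the pair, with r = V₁/V₂ = 0.69102,
ln z₀ = (ln z₁ − r·ln z₂)/(1 − r) = (1.0986 − 0.69102×3.2189)/0.30898 = -3.6432 → z₀ = 0.02617 m
V₃ = V₁ · ln(z₃/z₀)/ln(z₁/z₀) = 7.0 × 7.8744/4.7418 = 11.6244 m/s

11.62 m/s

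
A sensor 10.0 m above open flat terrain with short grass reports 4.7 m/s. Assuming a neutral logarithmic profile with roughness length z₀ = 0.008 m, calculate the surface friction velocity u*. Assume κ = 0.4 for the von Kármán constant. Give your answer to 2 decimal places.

u* ≈ 0.26 m/s

Log law: V(z) = (u*/κ) · ln(z/z₀) ⇒ u* = κ · V / ln(z/z₀)
u* = 0.4 × 4.7 / ln(10.0/0.008) = 0.4 × 4.7 / 7.1309
   = 1.8800 / 7.1309 = 0.2636 m/s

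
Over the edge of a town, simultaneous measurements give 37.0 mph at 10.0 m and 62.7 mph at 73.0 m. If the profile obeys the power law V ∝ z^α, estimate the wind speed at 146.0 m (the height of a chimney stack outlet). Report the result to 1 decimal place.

75.4 mph

First find α: α = ln(V₂/V₁)/ln(z₂/z₁) = ln(62.7/37.0)/ln(73.0/10.0) = 0.52744/1.98787 = 0.2653
Extrapolate from 73.0 m to 146.0 m: V₃ = 62.7 × (146.0/73.0)^0.2653 = 62.7 × 1.2019 = 75.3598 mph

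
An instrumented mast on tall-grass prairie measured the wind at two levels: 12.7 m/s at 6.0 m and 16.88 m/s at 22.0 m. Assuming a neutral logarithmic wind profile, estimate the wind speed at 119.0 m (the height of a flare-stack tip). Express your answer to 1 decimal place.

22.3 m/s

Log law: V ∝ ln(z/z₀). From the pair, with r = V₁/V₂ = 0.75237,
ln z₀ = (ln z₁ − r·ln z₂)/(1 − r) = (1.7918 − 0.75237×3.0910)/0.24763 = -2.1558 → z₀ = 0.1158 m
V₃ = V₁ · ln(z₃/z₀)/ln(z₁/z₀) = 12.7 × 6.9349/3.9476 = 22.3108 m/s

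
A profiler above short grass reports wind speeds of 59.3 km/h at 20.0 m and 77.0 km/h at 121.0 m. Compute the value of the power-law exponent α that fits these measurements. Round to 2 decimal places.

α ≈ 0.15

Power law: V₂/V₁ = (z₂/z₁)^α ⇒ α = ln(V₂/V₁) / ln(z₂/z₁)
α = ln(77.0/59.3) / ln(121.0/20.0) = ln(1.2985) / ln(6.0500)
  = 0.26120 / 1.80006 = 0.14510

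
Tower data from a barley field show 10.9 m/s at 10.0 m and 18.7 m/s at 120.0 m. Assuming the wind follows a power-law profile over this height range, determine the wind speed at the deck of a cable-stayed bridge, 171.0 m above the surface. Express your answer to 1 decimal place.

First find α: α = ln(V₂/V₁)/ln(z₂/z₁) = ln(18.7/10.9)/ln(120.0/10.0) = 0.53976/2.48491 = 0.2172
Extrapolate from 120.0 m to 171.0 m: V₃ = 18.7 × (171.0/120.0)^0.2172 = 18.7 × 1.0800 = 20.1954 m/s

20.2 m/s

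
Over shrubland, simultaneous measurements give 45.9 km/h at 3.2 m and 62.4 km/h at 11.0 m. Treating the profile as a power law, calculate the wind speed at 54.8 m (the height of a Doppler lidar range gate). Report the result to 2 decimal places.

93.03 km/h

First find α: α = ln(V₂/V₁)/ln(z₂/z₁) = ln(62.4/45.9)/ln(11.0/3.2) = 0.30710/1.23474 = 0.2487
Extrapolate from 11.0 m to 54.8 m: V₃ = 62.4 × (54.8/11.0)^0.2487 = 62.4 × 1.4909 = 93.0327 km/h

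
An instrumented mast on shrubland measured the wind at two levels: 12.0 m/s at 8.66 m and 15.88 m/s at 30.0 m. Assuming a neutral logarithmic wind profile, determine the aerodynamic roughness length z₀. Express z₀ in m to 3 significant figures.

Log law: V(z) ∝ ln(z/z₀). With r = V₁/V₂ = 12.0/15.88 = 0.75567,
r · ln(z₂/z₀) = ln(z₁/z₀) ⇒ ln z₀ = (ln z₁ − r·ln z₂)/(1 − r)
ln z₀ = (2.15871 − 0.75567×3.40120) / 0.24433 = -1.6840
z₀ = exp(-1.6840) = 0.1856 m

z₀ ≈ 0.186 m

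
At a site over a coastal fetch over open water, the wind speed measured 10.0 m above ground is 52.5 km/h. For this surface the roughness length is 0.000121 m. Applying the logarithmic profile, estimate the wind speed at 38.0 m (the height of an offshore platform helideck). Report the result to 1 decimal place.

58.7 km/h

Log law: V(z) ∝ ln(z/z₀), so V₂/V₁ = ln(z₂/z₀) / ln(z₁/z₀).
ln(38.0/0.000121) = 12.6573, ln(10.0/0.000121) = 11.3223
V₂ = 52.5 × 12.6573/11.3223 = 52.5 × 1.1179 = 58.6902 km/h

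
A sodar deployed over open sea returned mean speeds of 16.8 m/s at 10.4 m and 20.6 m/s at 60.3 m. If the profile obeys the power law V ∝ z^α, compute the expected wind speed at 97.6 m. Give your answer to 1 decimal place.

First find α: α = ln(V₂/V₁)/ln(z₂/z₁) = ln(20.6/16.8)/ln(60.3/10.4) = 0.20391/1.75753 = 0.1160
Extrapolate from 60.3 m to 97.6 m: V₃ = 20.6 × (97.6/60.3)^0.1160 = 20.6 × 1.0575 = 21.7837 m/s

21.8 m/s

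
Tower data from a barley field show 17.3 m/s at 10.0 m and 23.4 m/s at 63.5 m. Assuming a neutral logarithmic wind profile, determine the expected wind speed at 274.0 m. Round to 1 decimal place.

28.2 m/s

Log law: V ∝ ln(z/z₀). From the pair, with r = V₁/V₂ = 0.73932,
ln z₀ = (ln z₁ − r·ln z₂)/(1 − r) = (2.3026 − 0.73932×4.1510)/0.26068 = -2.9398 → z₀ = 0.05288 m
V₃ = V₁ · ln(z₃/z₀)/ln(z₁/z₀) = 17.3 × 8.5529/5.2423 = 28.2250 m/s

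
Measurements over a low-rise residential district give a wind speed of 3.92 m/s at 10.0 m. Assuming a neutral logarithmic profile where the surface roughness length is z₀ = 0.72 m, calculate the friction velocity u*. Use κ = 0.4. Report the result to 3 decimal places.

Log law: V(z) = (u*/κ) · ln(z/z₀) ⇒ u* = κ · V / ln(z/z₀)
u* = 0.4 × 3.92 / ln(10.0/0.72) = 0.4 × 3.92 / 2.6311
   = 1.5680 / 2.6311 = 0.5960 m/s

u* ≈ 0.596 m/s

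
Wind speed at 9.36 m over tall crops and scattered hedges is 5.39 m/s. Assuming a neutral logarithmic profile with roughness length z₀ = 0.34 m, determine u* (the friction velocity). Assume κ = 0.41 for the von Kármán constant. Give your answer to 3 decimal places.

Log law: V(z) = (u*/κ) · ln(z/z₀) ⇒ u* = κ · V / ln(z/z₀)
u* = 0.41 × 5.39 / ln(9.36/0.34) = 0.41 × 5.39 / 3.3153
   = 2.2099 / 3.3153 = 0.6666 m/s

u* ≈ 0.667 m/s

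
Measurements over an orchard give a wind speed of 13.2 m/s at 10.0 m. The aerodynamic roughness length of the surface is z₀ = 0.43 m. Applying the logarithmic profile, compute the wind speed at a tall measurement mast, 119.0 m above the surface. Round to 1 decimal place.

Log law: V(z) ∝ ln(z/z₀), so V₂/V₁ = ln(z₂/z₀) / ln(z₁/z₀).
ln(119.0/0.43) = 5.6231, ln(10.0/0.43) = 3.1466
V₂ = 13.2 × 5.6231/3.1466 = 13.2 × 1.7871 = 23.5892 m/s

23.6 m/s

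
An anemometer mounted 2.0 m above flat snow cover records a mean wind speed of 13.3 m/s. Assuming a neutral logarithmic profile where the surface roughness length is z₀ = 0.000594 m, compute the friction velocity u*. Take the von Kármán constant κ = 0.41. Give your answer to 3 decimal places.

u* ≈ 0.671 m/s

Log law: V(z) = (u*/κ) · ln(z/z₀) ⇒ u* = κ · V / ln(z/z₀)
u* = 0.41 × 13.3 / ln(2.0/0.000594) = 0.41 × 13.3 / 8.1218
   = 5.4530 / 8.1218 = 0.6714 m/s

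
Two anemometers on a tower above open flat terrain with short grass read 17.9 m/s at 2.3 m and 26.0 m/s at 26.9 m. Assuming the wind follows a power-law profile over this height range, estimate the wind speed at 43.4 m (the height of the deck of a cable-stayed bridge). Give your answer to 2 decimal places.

First find α: α = ln(V₂/V₁)/ln(z₂/z₁) = ln(26.0/17.9)/ln(26.9/2.3) = 0.37330/2.45922 = 0.1518
Extrapolate from 26.9 m to 43.4 m: V₃ = 26.0 × (43.4/26.9)^0.1518 = 26.0 × 1.0753 = 27.9580 m/s

27.96 m/s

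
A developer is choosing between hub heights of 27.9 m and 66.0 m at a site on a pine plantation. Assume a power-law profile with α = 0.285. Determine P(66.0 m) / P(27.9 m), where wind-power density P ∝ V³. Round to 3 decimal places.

Speed ratio: V_B/V_A = (z_B/z_A)^α = (66.0/27.9)^0.285 = (2.3656)^0.285 = 1.27812
Power-density ratio: P_B/P_A = (V_B/V_A)³ = (1.27812)³ = 2.08794

2.088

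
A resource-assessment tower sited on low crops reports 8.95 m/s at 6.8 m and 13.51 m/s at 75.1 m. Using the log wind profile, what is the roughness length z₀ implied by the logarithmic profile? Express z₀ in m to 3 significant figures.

Log law: V(z) ∝ ln(z/z₀). With r = V₁/V₂ = 8.95/13.51 = 0.66247,
r · ln(z₂/z₀) = ln(z₁/z₀) ⇒ ln z₀ = (ln z₁ − r·ln z₂)/(1 − r)
ln z₀ = (1.91692 − 0.66247×4.31882) / 0.33753 = -2.7973
z₀ = exp(-2.7973) = 0.06097 m

z₀ ≈ 0.0610 m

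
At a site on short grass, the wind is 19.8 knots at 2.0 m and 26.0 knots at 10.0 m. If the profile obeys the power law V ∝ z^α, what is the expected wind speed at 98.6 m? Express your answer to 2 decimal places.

First find α: α = ln(V₂/V₁)/ln(z₂/z₁) = ln(26.0/19.8)/ln(10.0/2.0) = 0.27241/1.60944 = 0.1693
Extrapolate from 10.0 m to 98.6 m: V₃ = 26.0 × (98.6/10.0)^0.1693 = 26.0 × 1.4731 = 38.2999 knots

38.30 knots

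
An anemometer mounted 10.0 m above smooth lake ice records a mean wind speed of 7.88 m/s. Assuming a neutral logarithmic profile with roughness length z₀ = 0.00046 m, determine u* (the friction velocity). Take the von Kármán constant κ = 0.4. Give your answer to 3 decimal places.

Log law: V(z) = (u*/κ) · ln(z/z₀) ⇒ u* = κ · V / ln(z/z₀)
u* = 0.4 × 7.88 / ln(10.0/0.00046) = 0.4 × 7.88 / 9.9869
   = 3.1520 / 9.9869 = 0.3156 m/s

u* ≈ 0.316 m/s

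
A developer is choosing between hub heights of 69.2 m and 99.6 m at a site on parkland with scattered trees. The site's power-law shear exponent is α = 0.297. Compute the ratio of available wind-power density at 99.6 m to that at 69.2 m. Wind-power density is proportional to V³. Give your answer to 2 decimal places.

Speed ratio: V_B/V_A = (z_B/z_A)^α = (99.6/69.2)^0.297 = (1.4393)^0.297 = 1.11422
Power-density ratio: P_B/P_A = (V_B/V_A)³ = (1.11422)³ = 1.38329

1.38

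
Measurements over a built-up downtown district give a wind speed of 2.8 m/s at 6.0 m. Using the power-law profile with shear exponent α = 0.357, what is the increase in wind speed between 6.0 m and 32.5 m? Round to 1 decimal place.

2.3 m/s

Power law: V₂ = V₁ · (z₂/z₁)^α = 2.8 × (5.4167)^0.357 = 5.1180 m/s
ΔV = 5.1180 − 2.8 = 2.3180 m/s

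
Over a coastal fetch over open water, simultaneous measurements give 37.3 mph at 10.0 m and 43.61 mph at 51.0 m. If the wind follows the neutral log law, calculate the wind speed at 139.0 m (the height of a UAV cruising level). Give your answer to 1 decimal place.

Log law: V ∝ ln(z/z₀). From the pair, with r = V₁/V₂ = 0.85531,
ln z₀ = (ln z₁ − r·ln z₂)/(1 − r) = (2.3026 − 0.85531×3.9318)/0.14469 = -7.3283 → z₀ = 0.0006567 m
V₃ = V₁ · ln(z₃/z₀)/ln(z₁/z₀) = 37.3 × 12.2627/9.6309 = 47.4932 mph

47.5 mph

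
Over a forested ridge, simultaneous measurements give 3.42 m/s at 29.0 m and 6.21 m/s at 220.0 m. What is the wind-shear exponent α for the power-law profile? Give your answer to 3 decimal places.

Power law: V₂/V₁ = (z₂/z₁)^α ⇒ α = ln(V₂/V₁) / ln(z₂/z₁)
α = ln(6.21/3.42) / ln(220.0/29.0) = ln(1.8158) / ln(7.5862)
  = 0.59652 / 2.02633 = 0.29438

α ≈ 0.294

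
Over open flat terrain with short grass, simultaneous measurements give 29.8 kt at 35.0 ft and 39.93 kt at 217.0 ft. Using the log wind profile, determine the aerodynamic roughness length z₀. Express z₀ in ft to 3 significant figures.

z₀ ≈ 0.163 ft

Log law: V(z) ∝ ln(z/z₀). With r = V₁/V₂ = 29.8/39.93 = 0.74631,
r · ln(z₂/z₀) = ln(z₁/z₀) ⇒ ln z₀ = (ln z₁ − r·ln z₂)/(1 − r)
ln z₀ = (3.55535 − 0.74631×5.37990) / 0.25369 = -1.8120
z₀ = exp(-1.8120) = 0.1633 ft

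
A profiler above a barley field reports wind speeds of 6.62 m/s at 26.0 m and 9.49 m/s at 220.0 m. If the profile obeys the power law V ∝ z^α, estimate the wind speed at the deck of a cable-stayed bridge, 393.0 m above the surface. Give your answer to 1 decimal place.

First find α: α = ln(V₂/V₁)/ln(z₂/z₁) = ln(9.49/6.62)/ln(220.0/26.0) = 0.36014/2.13553 = 0.1686
Extrapolate from 220.0 m to 393.0 m: V₃ = 9.49 × (393.0/220.0)^0.1686 = 9.49 × 1.1028 = 10.4655 m/s

10.5 m/s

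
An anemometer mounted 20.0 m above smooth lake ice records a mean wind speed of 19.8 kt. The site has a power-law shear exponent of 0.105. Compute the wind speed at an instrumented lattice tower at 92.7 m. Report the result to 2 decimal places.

Power-law profile: V₂ = V₁ · (z₂/z₁)^α
V₂ = 19.8 × (92.7/20.0)^0.105 = 19.8 × (4.6350)^0.105
    = 19.8 × 1.1747 = 23.2595 kt

23.26 kt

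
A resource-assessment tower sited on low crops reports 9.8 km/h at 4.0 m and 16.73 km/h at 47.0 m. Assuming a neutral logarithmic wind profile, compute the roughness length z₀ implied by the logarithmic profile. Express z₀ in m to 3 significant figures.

z₀ ≈ 0.123 m

Log law: V(z) ∝ ln(z/z₀). With r = V₁/V₂ = 9.8/16.73 = 0.58577,
r · ln(z₂/z₀) = ln(z₁/z₀) ⇒ ln z₀ = (ln z₁ − r·ln z₂)/(1 − r)
ln z₀ = (1.38629 − 0.58577×3.85015) / 0.41423 = -2.0979
z₀ = exp(-2.0979) = 0.1227 m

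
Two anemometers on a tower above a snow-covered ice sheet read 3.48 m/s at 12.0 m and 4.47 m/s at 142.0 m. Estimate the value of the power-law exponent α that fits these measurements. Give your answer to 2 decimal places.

α ≈ 0.10

Power law: V₂/V₁ = (z₂/z₁)^α ⇒ α = ln(V₂/V₁) / ln(z₂/z₁)
α = ln(4.47/3.48) / ln(142.0/12.0) = ln(1.2845) / ln(11.8333)
  = 0.25036 / 2.47092 = 0.10132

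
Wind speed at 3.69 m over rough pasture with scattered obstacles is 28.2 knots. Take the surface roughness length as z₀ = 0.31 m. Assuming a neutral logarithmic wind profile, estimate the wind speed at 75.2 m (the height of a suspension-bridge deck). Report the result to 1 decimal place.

62.5 knots

Log law: V(z) ∝ ln(z/z₀), so V₂/V₁ = ln(z₂/z₀) / ln(z₁/z₀).
ln(75.2/0.31) = 5.4913, ln(3.69/0.31) = 2.4768
V₂ = 28.2 × 5.4913/2.4768 = 28.2 × 2.2171 = 62.5222 knots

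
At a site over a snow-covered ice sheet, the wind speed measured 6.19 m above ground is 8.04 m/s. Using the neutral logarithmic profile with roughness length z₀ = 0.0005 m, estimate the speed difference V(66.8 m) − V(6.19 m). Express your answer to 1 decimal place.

Log law: V₂ = V₁ · ln(z₂/z₀)/ln(z₁/z₀) = 8.04 × 11.8026/9.4238 = 10.0695 m/s
ΔV = 10.0695 − 8.04 = 2.0295 m/s

2.0 m/s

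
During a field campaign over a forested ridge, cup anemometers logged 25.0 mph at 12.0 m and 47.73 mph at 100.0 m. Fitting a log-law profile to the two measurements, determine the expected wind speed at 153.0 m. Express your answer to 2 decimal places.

Log law: V ∝ ln(z/z₀). From the pair, with r = V₁/V₂ = 0.52378,
ln z₀ = (ln z₁ − r·ln z₂)/(1 − r) = (2.4849 − 0.52378×4.6052)/0.47622 = 0.1529 → z₀ = 1.165 m
V₃ = V₁ · ln(z₃/z₀)/ln(z₁/z₀) = 25.0 × 4.8775/2.3320 = 52.2890 mph

52.29 mph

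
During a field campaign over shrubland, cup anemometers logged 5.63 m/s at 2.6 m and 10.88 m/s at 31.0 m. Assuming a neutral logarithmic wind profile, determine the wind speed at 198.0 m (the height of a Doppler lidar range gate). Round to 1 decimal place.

Log law: V ∝ ln(z/z₀). From the pair, with r = V₁/V₂ = 0.51746,
ln z₀ = (ln z₁ − r·ln z₂)/(1 − r) = (0.9555 − 0.51746×3.4340)/0.48254 = -1.7024 → z₀ = 0.1823 m
V₃ = V₁ · ln(z₃/z₀)/ln(z₁/z₀) = 5.63 × 6.9906/2.6579 = 14.8078 m/s

14.8 m/s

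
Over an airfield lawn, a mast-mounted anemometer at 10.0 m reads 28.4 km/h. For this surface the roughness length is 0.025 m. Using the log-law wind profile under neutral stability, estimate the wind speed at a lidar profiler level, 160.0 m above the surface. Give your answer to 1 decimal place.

41.5 km/h

Log law: V(z) ∝ ln(z/z₀), so V₂/V₁ = ln(z₂/z₀) / ln(z₁/z₀).
ln(160.0/0.025) = 8.7641, ln(10.0/0.025) = 5.9915
V₂ = 28.4 × 8.7641/5.9915 = 28.4 × 1.4628 = 41.5423 km/h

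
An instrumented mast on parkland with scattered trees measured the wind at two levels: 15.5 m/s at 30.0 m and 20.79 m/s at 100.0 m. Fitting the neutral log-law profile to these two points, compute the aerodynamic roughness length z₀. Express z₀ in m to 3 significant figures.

Log law: V(z) ∝ ln(z/z₀). With r = V₁/V₂ = 15.5/20.79 = 0.74555,
r · ln(z₂/z₀) = ln(z₁/z₀) ⇒ ln z₀ = (ln z₁ − r·ln z₂)/(1 − r)
ln z₀ = (3.40120 − 0.74555×4.60517) / 0.25445 = -0.1265
z₀ = exp(-0.1265) = 0.8812 m

z₀ ≈ 0.881 m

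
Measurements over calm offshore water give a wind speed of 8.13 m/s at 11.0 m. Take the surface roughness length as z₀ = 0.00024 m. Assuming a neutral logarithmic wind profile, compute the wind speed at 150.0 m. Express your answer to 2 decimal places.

10.11 m/s

Log law: V(z) ∝ ln(z/z₀), so V₂/V₁ = ln(z₂/z₀) / ln(z₁/z₀).
ln(150.0/0.00024) = 13.3455, ln(11.0/0.00024) = 10.7328
V₂ = 8.13 × 13.3455/10.7328 = 8.13 × 1.2434 = 10.1091 m/s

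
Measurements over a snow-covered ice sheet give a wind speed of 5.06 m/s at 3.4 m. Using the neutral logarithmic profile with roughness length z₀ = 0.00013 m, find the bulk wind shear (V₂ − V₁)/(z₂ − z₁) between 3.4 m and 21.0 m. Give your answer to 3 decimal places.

0.051 m/s/m

Log law: V₂ = V₁ · ln(z₂/z₀)/ln(z₁/z₀) = 5.06 × 11.9925/10.1718 = 5.9657 m/s
ΔV/Δz = (5.9657 − 5.06)/(21.0 − 3.4) = 0.9057/17.6000 = 0.05146 m/s/m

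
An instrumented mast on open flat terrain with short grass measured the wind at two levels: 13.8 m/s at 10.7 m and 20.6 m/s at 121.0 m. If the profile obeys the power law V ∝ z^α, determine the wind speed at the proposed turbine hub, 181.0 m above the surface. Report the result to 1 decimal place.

22.0 m/s

First find α: α = ln(V₂/V₁)/ln(z₂/z₁) = ln(20.6/13.8)/ln(121.0/10.7) = 0.40062/2.42555 = 0.1652
Extrapolate from 121.0 m to 181.0 m: V₃ = 20.6 × (181.0/121.0)^0.1652 = 20.6 × 1.0688 = 22.0168 m/s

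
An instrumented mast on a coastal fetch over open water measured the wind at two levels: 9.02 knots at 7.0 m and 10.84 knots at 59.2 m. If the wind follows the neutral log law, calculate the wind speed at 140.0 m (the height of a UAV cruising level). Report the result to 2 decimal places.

11.57 knots

Log law: V ∝ ln(z/z₀). From the pair, with r = V₁/V₂ = 0.83210,
ln z₀ = (ln z₁ − r·ln z₂)/(1 − r) = (1.9459 − 0.83210×4.0809)/0.16790 = -8.6353 → z₀ = 0.0001777 m
V₃ = V₁ · ln(z₃/z₀)/ln(z₁/z₀) = 9.02 × 13.5769/10.5812 = 11.5737 knots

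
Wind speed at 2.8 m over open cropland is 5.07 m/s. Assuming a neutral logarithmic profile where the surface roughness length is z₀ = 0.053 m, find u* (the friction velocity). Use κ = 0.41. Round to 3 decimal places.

Log law: V(z) = (u*/κ) · ln(z/z₀) ⇒ u* = κ · V / ln(z/z₀)
u* = 0.41 × 5.07 / ln(2.8/0.053) = 0.41 × 5.07 / 3.9671
   = 2.0787 / 3.9671 = 0.5240 m/s

u* ≈ 0.524 m/s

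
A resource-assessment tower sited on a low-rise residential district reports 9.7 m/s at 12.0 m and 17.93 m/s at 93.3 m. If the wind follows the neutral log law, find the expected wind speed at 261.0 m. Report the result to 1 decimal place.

22.1 m/s

Log law: V ∝ ln(z/z₀). From the pair, with r = V₁/V₂ = 0.54099,
ln z₀ = (ln z₁ − r·ln z₂)/(1 − r) = (2.4849 − 0.54099×4.5358)/0.45901 = 0.0677 → z₀ = 1.070 m
V₃ = V₁ · ln(z₃/z₀)/ln(z₁/z₀) = 9.7 × 5.4969/2.4172 = 22.0580 m/s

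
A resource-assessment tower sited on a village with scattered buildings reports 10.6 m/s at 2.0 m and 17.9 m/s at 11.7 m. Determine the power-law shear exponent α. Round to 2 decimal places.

Power law: V₂/V₁ = (z₂/z₁)^α ⇒ α = ln(V₂/V₁) / ln(z₂/z₁)
α = ln(17.9/10.6) / ln(11.7/2.0) = ln(1.6887) / ln(5.8500)
  = 0.52395 / 1.76644 = 0.29661

α ≈ 0.30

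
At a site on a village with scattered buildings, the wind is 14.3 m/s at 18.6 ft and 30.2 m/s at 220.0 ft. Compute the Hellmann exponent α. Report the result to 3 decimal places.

α ≈ 0.303

Power law: V₂/V₁ = (z₂/z₁)^α ⇒ α = ln(V₂/V₁) / ln(z₂/z₁)
α = ln(30.2/14.3) / ln(220.0/18.6) = ln(2.1119) / ln(11.8280)
  = 0.74758 / 2.47047 = 0.30261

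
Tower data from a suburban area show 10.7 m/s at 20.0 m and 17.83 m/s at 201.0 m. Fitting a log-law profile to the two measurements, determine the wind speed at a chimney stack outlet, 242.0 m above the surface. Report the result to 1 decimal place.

18.4 m/s

Log law: V ∝ ln(z/z₀). From the pair, with r = V₁/V₂ = 0.60011,
ln z₀ = (ln z₁ − r·ln z₂)/(1 − r) = (2.9957 − 0.60011×5.3033)/0.39989 = -0.4672 → z₀ = 0.6267 m
V₃ = V₁ · ln(z₃/z₀)/ln(z₁/z₀) = 10.7 × 5.9562/3.4630 = 18.4036 m/s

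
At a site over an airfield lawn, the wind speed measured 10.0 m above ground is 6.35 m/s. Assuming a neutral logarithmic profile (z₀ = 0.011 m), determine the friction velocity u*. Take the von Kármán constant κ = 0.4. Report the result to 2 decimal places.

u* ≈ 0.37 m/s

Log law: V(z) = (u*/κ) · ln(z/z₀) ⇒ u* = κ · V / ln(z/z₀)
u* = 0.4 × 6.35 / ln(10.0/0.011) = 0.4 × 6.35 / 6.8124
   = 2.5400 / 6.8124 = 0.3728 m/s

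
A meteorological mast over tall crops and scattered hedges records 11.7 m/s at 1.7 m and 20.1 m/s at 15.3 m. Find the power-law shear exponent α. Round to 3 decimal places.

Power law: V₂/V₁ = (z₂/z₁)^α ⇒ α = ln(V₂/V₁) / ln(z₂/z₁)
α = ln(20.1/11.7) / ln(15.3/1.7) = ln(1.7179) / ln(9.0000)
  = 0.54113 / 2.19722 = 0.24628

α ≈ 0.246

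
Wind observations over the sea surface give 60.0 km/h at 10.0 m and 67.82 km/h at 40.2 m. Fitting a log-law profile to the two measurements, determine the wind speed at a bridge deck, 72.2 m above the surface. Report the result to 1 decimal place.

Log law: V ∝ ln(z/z₀). From the pair, with r = V₁/V₂ = 0.88469,
ln z₀ = (ln z₁ − r·ln z₂)/(1 − r) = (2.3026 − 0.88469×3.6939)/0.11531 = -8.3722 → z₀ = 0.0002312 m
V₃ = V₁ · ln(z₃/z₀)/ln(z₁/z₀) = 60.0 × 12.6517/10.6748 = 71.1113 km/h

71.1 km/h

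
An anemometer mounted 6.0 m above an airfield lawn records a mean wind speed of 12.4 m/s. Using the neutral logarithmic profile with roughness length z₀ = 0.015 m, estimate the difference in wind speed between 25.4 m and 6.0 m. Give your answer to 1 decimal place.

Log law: V₂ = V₁ · ln(z₂/z₀)/ln(z₁/z₀) = 12.4 × 7.4345/5.9915 = 15.3864 m/s
ΔV = 15.3864 − 12.4 = 2.9864 m/s

3.0 m/s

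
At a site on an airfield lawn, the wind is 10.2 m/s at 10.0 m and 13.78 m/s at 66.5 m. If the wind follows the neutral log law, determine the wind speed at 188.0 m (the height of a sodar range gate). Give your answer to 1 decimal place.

15.7 m/s

Log law: V ∝ ln(z/z₀). From the pair, with r = V₁/V₂ = 0.74020,
ln z₀ = (ln z₁ − r·ln z₂)/(1 − r) = (2.3026 − 0.74020×4.1972)/0.25980 = -3.0955 → z₀ = 0.04525 m
V₃ = V₁ · ln(z₃/z₀)/ln(z₁/z₀) = 10.2 × 8.3319/5.3981 = 15.7437 m/s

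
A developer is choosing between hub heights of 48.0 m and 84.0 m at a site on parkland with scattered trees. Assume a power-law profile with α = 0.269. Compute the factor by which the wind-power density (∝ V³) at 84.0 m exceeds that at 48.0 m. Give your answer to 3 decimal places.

Speed ratio: V_B/V_A = (z_B/z_A)^α = (84.0/48.0)^0.269 = (1.7500)^0.269 = 1.16246
Power-density ratio: P_B/P_A = (V_B/V_A)³ = (1.16246)³ = 1.57084

1.571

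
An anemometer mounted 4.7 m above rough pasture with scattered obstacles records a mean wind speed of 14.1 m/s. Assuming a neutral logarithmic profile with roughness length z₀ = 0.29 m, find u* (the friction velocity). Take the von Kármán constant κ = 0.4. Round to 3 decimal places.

u* ≈ 2.025 m/s

Log law: V(z) = (u*/κ) · ln(z/z₀) ⇒ u* = κ · V / ln(z/z₀)
u* = 0.4 × 14.1 / ln(4.7/0.29) = 0.4 × 14.1 / 2.7854
   = 5.6400 / 2.7854 = 2.0248 m/s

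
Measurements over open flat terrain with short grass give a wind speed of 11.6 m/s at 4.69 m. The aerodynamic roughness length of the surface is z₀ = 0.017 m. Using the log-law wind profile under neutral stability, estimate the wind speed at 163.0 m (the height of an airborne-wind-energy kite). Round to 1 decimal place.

18.9 m/s

Log law: V(z) ∝ ln(z/z₀), so V₂/V₁ = ln(z₂/z₀) / ln(z₁/z₀).
ln(163.0/0.017) = 9.1683, ln(4.69/0.017) = 5.6200
V₂ = 11.6 × 9.1683/5.6200 = 11.6 × 1.6314 = 18.9240 m/s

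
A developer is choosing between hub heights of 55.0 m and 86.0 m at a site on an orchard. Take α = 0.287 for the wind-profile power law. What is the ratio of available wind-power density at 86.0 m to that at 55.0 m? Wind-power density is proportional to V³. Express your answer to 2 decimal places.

1.47

Speed ratio: V_B/V_A = (z_B/z_A)^α = (86.0/55.0)^0.287 = (1.5636)^0.287 = 1.13689
Power-density ratio: P_B/P_A = (V_B/V_A)³ = (1.13689)³ = 1.46944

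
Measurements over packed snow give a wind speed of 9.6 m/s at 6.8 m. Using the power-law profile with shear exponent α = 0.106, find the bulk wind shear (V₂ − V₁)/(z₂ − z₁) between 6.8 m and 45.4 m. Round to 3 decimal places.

0.055 m/s/m

Power law: V₂ = V₁ · (z₂/z₁)^α = 9.6 × (6.6765)^0.106 = 11.7401 m/s
ΔV/Δz = (11.7401 − 9.6)/(45.4 − 6.8) = 2.1401/38.6000 = 0.05544 m/s/m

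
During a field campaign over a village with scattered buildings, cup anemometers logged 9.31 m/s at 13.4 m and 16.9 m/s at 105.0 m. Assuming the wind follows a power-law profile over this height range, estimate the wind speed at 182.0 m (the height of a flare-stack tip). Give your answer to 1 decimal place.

First find α: α = ln(V₂/V₁)/ln(z₂/z₁) = ln(16.9/9.31)/ln(105.0/13.4) = 0.59622/2.05871 = 0.2896
Extrapolate from 105.0 m to 182.0 m: V₃ = 16.9 × (182.0/105.0)^0.2896 = 16.9 × 1.1727 = 19.8184 m/s

19.8 m/s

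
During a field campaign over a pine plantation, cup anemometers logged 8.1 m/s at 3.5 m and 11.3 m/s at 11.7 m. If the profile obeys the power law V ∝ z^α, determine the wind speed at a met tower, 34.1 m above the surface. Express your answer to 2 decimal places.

15.18 m/s

First find α: α = ln(V₂/V₁)/ln(z₂/z₁) = ln(11.3/8.1)/ln(11.7/3.5) = 0.33294/1.20683 = 0.2759
Extrapolate from 11.7 m to 34.1 m: V₃ = 11.3 × (34.1/11.7)^0.2759 = 11.3 × 1.3433 = 15.1790 m/s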